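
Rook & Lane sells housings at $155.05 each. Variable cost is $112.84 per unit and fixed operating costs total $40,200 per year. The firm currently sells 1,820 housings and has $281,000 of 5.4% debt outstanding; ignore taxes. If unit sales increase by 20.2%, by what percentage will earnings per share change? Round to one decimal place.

At 1,820 units, contribution = 1,820 × $42.21 = $76,822.20.
Subtracting fixed costs: EBIT = $76,822.20 − $40,200 = $36,622.20.
Interest = $15,174.00, so EBIT − I = $21,448.20.
DCL = total CM / (EBIT − I) = $76,822.20 / $21,448.20 = 3.5818.
EPS therefore changes by 3.5818 × (+20.2%) = +72.4%.

+72.4%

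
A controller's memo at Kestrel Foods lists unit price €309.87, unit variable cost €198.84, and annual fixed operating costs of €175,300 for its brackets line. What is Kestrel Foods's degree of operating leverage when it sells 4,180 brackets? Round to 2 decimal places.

At 4,180 units, contribution = 4,180 × €111.03 = €464,105.40.
Subtracting fixed costs: EBIT = €464,105.40 − €175,300 = €288,805.40.
Degree of operating leverage = €464,105.40 / €288,805.40 = 1.6070.

1.61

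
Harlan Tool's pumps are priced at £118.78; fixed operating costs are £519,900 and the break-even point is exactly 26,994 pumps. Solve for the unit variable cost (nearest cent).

Contribution per unit must be FC / Q = £519,900 / 26,994 = £19.2598.
Variable cost per unit = £118.78 − £19.2598 = £99.52.

£99.52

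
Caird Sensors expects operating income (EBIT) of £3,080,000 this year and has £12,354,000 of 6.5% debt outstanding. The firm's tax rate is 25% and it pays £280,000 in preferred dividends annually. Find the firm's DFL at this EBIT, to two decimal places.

Interest = £803,010.00.
Preferred dividends grossed up pre-tax: £280,000 / (1 − 0.25) = £373,333.33.
DFL = EBIT ÷ [EBIT − I − D_p/(1−t)] = £3,080,000 ÷ [£3,080,000 − £803,010.00 − £373,333.33] = £3,080,000 ÷ £1,903,656.67 = 1.6179.

1.62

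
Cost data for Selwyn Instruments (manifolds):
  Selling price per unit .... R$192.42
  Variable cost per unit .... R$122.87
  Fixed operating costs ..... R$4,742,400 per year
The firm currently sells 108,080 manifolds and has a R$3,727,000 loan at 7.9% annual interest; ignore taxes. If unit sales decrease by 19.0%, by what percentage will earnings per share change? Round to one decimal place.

-57.6%

Total contribution margin = 108,080 × R$69.55 = R$7,516,964.00.
Subtracting fixed costs: EBIT = R$7,516,964.00 − R$4,742,400 = R$2,774,564.00.
After interest of R$294,433.00, pre-tax earnings = R$2,480,131.00.
DCL = total CM / (EBIT − I) = R$7,516,964.00 / R$2,480,131.00 = 3.0309.
EPS therefore changes by 3.0309 × (-19.0%) = -57.6%.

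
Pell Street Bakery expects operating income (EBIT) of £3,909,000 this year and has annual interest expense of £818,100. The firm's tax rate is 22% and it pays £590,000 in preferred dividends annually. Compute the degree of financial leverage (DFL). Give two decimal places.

1.67

Interest = £818,100.00.
Preferred dividends grossed up pre-tax: £590,000 / (1 − 0.22) = £756,410.26.
DFL = EBIT ÷ [EBIT − I − D_p/(1−t)] = £3,909,000 ÷ [£3,909,000 − £818,100.00 − £756,410.26] = £3,909,000 ÷ £2,334,489.74 = 1.6745.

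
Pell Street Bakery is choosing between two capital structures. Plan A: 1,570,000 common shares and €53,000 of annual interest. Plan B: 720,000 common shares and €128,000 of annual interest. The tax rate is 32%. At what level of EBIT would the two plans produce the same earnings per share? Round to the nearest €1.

Set EPS_A = EPS_B: (EBIT − €53,000)(1 − 0.32) ÷ 1,570,000 = (EBIT − €128,000)(1 − 0.32) ÷ 720,000.
The (1 − t) factor cancels: (EBIT − 53,000) × 720,000 = (EBIT − 128,000) × 1,570,000.
EBIT × (1,570,000 − 720,000) = 128,000 × 1,570,000 − 53,000 × 720,000 = 162,800,000,000, so EBIT = 162,800,000,000 ÷ 850,000 = 191,529.41.

€191,529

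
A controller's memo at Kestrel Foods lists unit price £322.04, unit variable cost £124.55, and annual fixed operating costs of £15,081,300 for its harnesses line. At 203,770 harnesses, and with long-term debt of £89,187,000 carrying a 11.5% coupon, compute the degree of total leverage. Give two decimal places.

2.70

Total contribution margin = 203,770 × £197.49 = £40,242,537.30.
Subtracting fixed costs: EBIT = £40,242,537.30 − £15,081,300 = £25,161,237.30. Interest = £10,256,505.00, so EBIT − I = £14,904,732.30.
DCL = contribution ÷ (EBIT − I) = £40,242,537.30 ÷ £14,904,732.30 = 2.7000.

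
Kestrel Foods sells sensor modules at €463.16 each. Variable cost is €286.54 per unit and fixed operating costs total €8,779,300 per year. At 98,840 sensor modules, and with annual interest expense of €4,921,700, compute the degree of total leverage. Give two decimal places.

4.65

Total contribution margin = 98,840 × €176.62 = €17,457,120.80.
EBIT = €17,457,120.80 − €8,779,300 = €8,677,820.80. Interest = €4,921,700.00.
DOL = €17,457,120.80 ÷ €8,677,820.80 = 2.0117; DFL = €8,677,820.80 ÷ €3,756,120.80 = 2.3103.
DCL = DOL × DFL = 2.0117 × 2.3103 = 4.6476.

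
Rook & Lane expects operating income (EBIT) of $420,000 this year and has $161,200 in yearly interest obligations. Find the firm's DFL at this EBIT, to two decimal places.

Annual interest charges come to $161,200.00.
Degree of financial leverage = EBIT / (EBIT − interest) = $420,000 / $258,800.00 = 1.6229.

1.62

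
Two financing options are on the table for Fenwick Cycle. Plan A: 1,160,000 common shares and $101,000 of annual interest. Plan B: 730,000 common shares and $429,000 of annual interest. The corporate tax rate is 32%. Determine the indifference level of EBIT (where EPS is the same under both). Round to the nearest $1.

$985,837

At indifference, (EBIT − 101,000)(1 − t)/1,160,000 = (EBIT − 429,000)(1 − t)/730,000.
The (1 − t) factor cancels: (EBIT − 101,000) × 730,000 = (EBIT − 429,000) × 1,160,000.
EBIT × (1,160,000 − 730,000) = 429,000 × 1,160,000 − 101,000 × 730,000 = 423,910,000,000, so EBIT = 423,910,000,000 ÷ 430,000 = 985,837.21.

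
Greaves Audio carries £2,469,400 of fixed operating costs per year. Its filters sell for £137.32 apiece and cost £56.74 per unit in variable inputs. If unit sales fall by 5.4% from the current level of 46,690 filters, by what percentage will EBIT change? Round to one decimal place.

Total contribution margin = 46,690 × £80.58 = £3,762,280.20.
Operating income = contribution − fixed costs = £3,762,280.20 − £2,469,400 = £1,292,880.20.
DOL = contribution ÷ EBIT = £3,762,280.20 ÷ £1,292,880.20 = 2.9100.
So EBIT moves 2.9100 × (-5.4%) = -15.7%.

-15.7%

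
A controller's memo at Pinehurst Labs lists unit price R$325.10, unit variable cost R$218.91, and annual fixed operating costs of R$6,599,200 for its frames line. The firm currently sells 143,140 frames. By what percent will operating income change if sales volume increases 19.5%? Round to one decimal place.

+34.5%

Contribution at this volume is 143,140 × R$106.19 = R$15,200,036.60.
EBIT = R$15,200,036.60 − R$6,599,200 = R$8,600,836.60.
So DOL = total CM / EBIT = R$15,200,036.60 / R$8,600,836.60 = 1.7673.
%ΔEBIT = DOL × %ΔSales = 1.7673 × +19.5% = +34.5%.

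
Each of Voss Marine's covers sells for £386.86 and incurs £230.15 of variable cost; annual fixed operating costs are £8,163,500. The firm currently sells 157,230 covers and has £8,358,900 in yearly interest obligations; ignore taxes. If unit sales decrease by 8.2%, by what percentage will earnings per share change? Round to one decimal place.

Total contribution margin = 157,230 × £156.71 = £24,639,513.30.
Operating income = contribution − fixed costs = £24,639,513.30 − £8,163,500 = £16,476,013.30.
Interest = £8,358,900.00, so EBIT − I = £8,117,113.30.
Degree of combined leverage = contribution ÷ (EBIT − I) = £24,639,513.30 ÷ £8,117,113.30 = 3.0355.
EPS therefore changes by 3.0355 × (-8.2%) = -24.9%.

-24.9%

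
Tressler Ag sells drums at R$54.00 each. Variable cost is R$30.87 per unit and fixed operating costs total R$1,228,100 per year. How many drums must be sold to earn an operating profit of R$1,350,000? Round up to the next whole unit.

111,462 drums

Contribution margin per unit = R$54.00 − R$30.87 = R$23.13.
Units = (FC + target) / CM = (R$1,228,100 + R$1,350,000) / R$23.13 = 111,461.31, so 111,462 drums.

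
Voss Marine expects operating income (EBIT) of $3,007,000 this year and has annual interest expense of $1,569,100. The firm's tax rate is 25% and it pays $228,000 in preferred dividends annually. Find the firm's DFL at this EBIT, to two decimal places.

2.65

Interest = $1,569,100.00.
Pre-tax preferred-dividend burden = $228,000 ÷ (1 − 0.25) = $304,000.00.
DFL = EBIT ÷ [EBIT − I − D_p/(1−t)] = $3,007,000 ÷ [$3,007,000 − $1,569,100.00 − $304,000.00] = $3,007,000 ÷ $1,133,900.00 = 2.6519.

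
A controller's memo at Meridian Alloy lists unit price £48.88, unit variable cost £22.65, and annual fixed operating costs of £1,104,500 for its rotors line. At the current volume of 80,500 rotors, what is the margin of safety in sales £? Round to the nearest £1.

£1,876,588

Unit CM = price − variable cost = £48.88 − £22.65 = £26.23. Break-even units = £1,104,500 ÷ £26.23 = 42,108.27; break-even revenue = 42,108.27 × £48.88 = £2,058,252.38.
Actual sales revenue = 80,500 × £48.88 = £3,934,840.00.
Margin of safety = £3,934,840.00 − £2,058,252.38 = £1,876,588.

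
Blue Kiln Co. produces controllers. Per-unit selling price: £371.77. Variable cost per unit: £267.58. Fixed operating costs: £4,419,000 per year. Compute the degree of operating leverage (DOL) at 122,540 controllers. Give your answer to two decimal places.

Contribution at this volume is 122,540 × £104.19 = £12,767,442.60.
Subtracting fixed costs: EBIT = £12,767,442.60 − £4,419,000 = £8,348,442.60.
So DOL = total CM / EBIT = £12,767,442.60 / £8,348,442.60 = 1.5293.

1.53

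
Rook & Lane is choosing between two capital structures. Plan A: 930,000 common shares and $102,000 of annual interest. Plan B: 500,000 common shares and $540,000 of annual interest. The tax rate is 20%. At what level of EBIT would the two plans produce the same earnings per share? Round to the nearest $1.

$1,049,302

At indifference, (EBIT − 102,000)(1 − t)/930,000 = (EBIT − 540,000)(1 − t)/500,000.
The (1 − t) factor cancels: (EBIT − 102,000) × 500,000 = (EBIT − 540,000) × 930,000.
Solving, EBIT = (540,000·930,000 − 102,000·500,000) / (930,000 − 500,000) = 451,200,000,000 / 430,000 = 1,049,302.33.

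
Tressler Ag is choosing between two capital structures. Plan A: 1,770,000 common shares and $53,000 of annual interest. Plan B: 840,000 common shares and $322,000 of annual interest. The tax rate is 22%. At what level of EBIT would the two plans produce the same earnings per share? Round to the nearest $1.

Set EPS_A = EPS_B: (EBIT − $53,000)(1 − 0.22) ÷ 1,770,000 = (EBIT − $322,000)(1 − 0.22) ÷ 840,000.
The (1 − t) factor cancels: (EBIT − 53,000) × 840,000 = (EBIT − 322,000) × 1,770,000.
EBIT × (1,770,000 − 840,000) = 322,000 × 1,770,000 − 53,000 × 840,000 = 525,420,000,000, so EBIT = 525,420,000,000 ÷ 930,000 = 564,967.74.

$564,968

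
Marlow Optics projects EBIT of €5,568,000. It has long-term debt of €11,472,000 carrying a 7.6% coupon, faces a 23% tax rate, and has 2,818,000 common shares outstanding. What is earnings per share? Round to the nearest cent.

Interest = €871,872.00, so EBT = €5,568,000 − €871,872.00 = €4,696,128.00.
After tax at 23%: net income = €4,696,128.00 × 0.77 = €3,616,018.56.
Per share: €3,616,018.56 / 2,818,000 shares = €1.28.

€1.28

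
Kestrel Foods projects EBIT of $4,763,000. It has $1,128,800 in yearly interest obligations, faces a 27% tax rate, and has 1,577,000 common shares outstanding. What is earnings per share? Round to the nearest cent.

$1.68

Pre-tax income = $4,763,000 − $1,128,800.00 = $3,634,200.00.
Net income = $3,634,200.00 × (1 − 0.27) = $2,652,966.00.
EPS = $2,652,966.00 ÷ 1,577,000 = $1.68.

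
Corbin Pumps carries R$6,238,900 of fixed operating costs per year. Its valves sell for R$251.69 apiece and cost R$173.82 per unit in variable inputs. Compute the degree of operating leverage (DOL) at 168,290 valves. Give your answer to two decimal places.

1.91

At 168,290 units, contribution = 168,290 × R$77.87 = R$13,104,742.30.
Operating income = contribution − fixed costs = R$13,104,742.30 − R$6,238,900 = R$6,865,842.30.
So DOL = total CM / EBIT = R$13,104,742.30 / R$6,865,842.30 = 1.9087.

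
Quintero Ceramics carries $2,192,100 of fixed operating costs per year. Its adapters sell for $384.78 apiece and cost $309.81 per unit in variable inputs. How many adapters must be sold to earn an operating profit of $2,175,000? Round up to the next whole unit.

Unit CM = price − variable cost = $384.78 − $309.81 = $74.97.
Units = (FC + target) / CM = ($2,192,100 + $2,175,000) / $74.97 = 58,251.30, so 58,252 adapters.

58,252 adapters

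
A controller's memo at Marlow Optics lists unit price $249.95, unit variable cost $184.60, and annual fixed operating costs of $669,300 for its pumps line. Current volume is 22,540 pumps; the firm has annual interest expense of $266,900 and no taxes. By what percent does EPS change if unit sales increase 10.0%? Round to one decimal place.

+27.4%

Total contribution margin = 22,540 × $65.35 = $1,472,989.00.
Subtracting fixed costs: EBIT = $1,472,989.00 − $669,300 = $803,689.00.
Interest = $266,900.00, so EBIT − I = $536,789.00.
DCL = total CM / (EBIT − I) = $1,472,989.00 / $536,789.00 = 2.7441.
%ΔEPS = DCL × %ΔSales = 2.7441 × +10.0% = +27.4%.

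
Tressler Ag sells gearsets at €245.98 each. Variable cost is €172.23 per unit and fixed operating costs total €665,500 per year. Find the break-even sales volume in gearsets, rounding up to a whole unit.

9,024 gearsets

Contribution margin per unit = €245.98 − €172.23 = €73.75.
Break-even volume = fixed costs ÷ CM per unit = €665,500 ÷ €73.75 = 9,023.73, so 9,024 gearsets.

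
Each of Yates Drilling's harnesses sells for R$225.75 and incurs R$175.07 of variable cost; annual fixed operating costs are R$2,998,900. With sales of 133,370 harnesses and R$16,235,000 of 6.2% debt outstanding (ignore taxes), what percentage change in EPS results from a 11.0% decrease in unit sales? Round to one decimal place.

-27.0%

Total contribution margin = 133,370 × R$50.68 = R$6,759,191.60.
Subtracting fixed costs: EBIT = R$6,759,191.60 − R$2,998,900 = R$3,760,291.60.
Interest = R$1,006,570.00, so EBIT − I = R$2,753,721.60.
DCL = total CM / (EBIT − I) = R$6,759,191.60 / R$2,753,721.60 = 2.4546.
%ΔEPS = DCL × %ΔSales = 2.4546 × -11.0% = -27.0%.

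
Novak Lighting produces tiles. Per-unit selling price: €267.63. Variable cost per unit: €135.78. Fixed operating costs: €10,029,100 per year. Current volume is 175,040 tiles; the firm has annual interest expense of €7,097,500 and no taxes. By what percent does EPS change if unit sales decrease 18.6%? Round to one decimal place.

-72.1%

Total contribution margin = 175,040 × €131.85 = €23,079,024.00.
EBIT = €23,079,024.00 − €10,029,100 = €13,049,924.00.
After interest of €7,097,500.00, pre-tax earnings = €5,952,424.00.
DCL = total CM / (EBIT − I) = €23,079,024.00 / €5,952,424.00 = 3.8772.
%ΔEPS = DCL × %ΔSales = 3.8772 × -18.6% = -72.1%.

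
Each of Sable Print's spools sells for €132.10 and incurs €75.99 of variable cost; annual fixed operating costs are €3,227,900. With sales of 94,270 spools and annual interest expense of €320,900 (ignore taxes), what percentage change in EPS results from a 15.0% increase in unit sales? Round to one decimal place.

At 94,270 units, contribution = 94,270 × €56.11 = €5,289,489.70.
Subtracting fixed costs: EBIT = €5,289,489.70 − €3,227,900 = €2,061,589.70.
Interest = €320,900.00, so EBIT − I = €1,740,689.70.
Degree of combined leverage = contribution ÷ (EBIT − I) = €5,289,489.70 ÷ €1,740,689.70 = 3.0387.
%ΔEPS = DCL × %ΔSales = 3.0387 × +15.0% = +45.6%.

+45.6%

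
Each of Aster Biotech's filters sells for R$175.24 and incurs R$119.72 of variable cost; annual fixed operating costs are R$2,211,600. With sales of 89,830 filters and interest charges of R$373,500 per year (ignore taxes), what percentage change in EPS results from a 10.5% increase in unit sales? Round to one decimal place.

+21.8%

Total contribution margin = 89,830 × R$55.52 = R$4,987,361.60.
Subtracting fixed costs: EBIT = R$4,987,361.60 − R$2,211,600 = R$2,775,761.60.
After interest of R$373,500.00, pre-tax earnings = R$2,402,261.60.
Degree of combined leverage = contribution ÷ (EBIT − I) = R$4,987,361.60 ÷ R$2,402,261.60 = 2.0761.
EPS therefore changes by 2.0761 × (+10.5%) = +21.8%.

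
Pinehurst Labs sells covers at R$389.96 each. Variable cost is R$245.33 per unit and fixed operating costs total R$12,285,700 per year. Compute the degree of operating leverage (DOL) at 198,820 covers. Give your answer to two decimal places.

1.75

At 198,820 units, contribution = 198,820 × R$144.63 = R$28,755,336.60.
Operating income = contribution − fixed costs = R$28,755,336.60 − R$12,285,700 = R$16,469,636.60.
Degree of operating leverage = R$28,755,336.60 / R$16,469,636.60 = 1.7460.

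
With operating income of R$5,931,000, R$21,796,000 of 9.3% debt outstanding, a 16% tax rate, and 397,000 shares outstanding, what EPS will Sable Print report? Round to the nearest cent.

Pre-tax income = R$5,931,000 − R$2,027,028.00 = R$3,903,972.00.
Net income = R$3,903,972.00 × (1 − 0.16) = R$3,279,336.48.
Per share: R$3,279,336.48 / 397,000 shares = R$8.26.

R$8.26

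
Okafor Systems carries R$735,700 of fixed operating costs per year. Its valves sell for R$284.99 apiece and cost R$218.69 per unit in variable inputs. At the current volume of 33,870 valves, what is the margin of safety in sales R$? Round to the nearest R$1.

R$6,490,211

Each unit contributes R$284.99 − R$218.69 = R$66.30. Break-even units = R$735,700 ÷ R$66.30 = 11,096.53; break-even revenue = 11,096.53 × R$284.99 = R$3,162,400.35.
Current sales = 33,870 × R$284.99 = R$9,652,611.30.
Margin of safety = R$9,652,611.30 − R$3,162,400.35 = R$6,490,211.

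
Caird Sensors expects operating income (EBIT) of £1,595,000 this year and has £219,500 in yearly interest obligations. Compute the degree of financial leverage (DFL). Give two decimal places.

1.16

Annual interest charges come to £219,500.00.
Degree of financial leverage = EBIT / (EBIT − interest) = £1,595,000 / £1,375,500.00 = 1.1596.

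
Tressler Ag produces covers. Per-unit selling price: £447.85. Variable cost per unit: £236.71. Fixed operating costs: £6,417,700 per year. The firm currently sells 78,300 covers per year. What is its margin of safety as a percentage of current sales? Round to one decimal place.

61.2%

Each unit contributes £447.85 − £236.71 = £211.14. Break-even units = £6,417,700 ÷ £211.14 = 30,395.47; break-even revenue = 30,395.47 × £447.85 = £13,612,612.22.
Actual sales revenue = 78,300 × £447.85 = £35,066,655.00.
Margin of safety = (£35,066,655.00 − £13,612,612.22) ÷ £35,066,655.00 = 61.2%.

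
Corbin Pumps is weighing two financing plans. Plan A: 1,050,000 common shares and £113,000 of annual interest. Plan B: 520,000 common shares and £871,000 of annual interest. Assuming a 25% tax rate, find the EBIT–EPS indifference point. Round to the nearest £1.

At indifference, (EBIT − 113,000)(1 − t)/1,050,000 = (EBIT − 871,000)(1 − t)/520,000.
Cancelling (1 − t) and cross-multiplying: 520,000·(EBIT − 113,000) = 1,050,000·(EBIT − 871,000).
EBIT × (1,050,000 − 520,000) = 871,000 × 1,050,000 − 113,000 × 520,000 = 855,790,000,000, so EBIT = 855,790,000,000 ÷ 530,000 = 1,614,698.11.

£1,614,698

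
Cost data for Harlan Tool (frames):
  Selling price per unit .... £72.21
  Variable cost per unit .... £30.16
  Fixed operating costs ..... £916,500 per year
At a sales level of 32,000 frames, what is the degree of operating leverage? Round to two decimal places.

Contribution at this volume is 32,000 × £42.05 = £1,345,600.00.
Operating income = contribution − fixed costs = £1,345,600.00 − £916,500 = £429,100.00.
DOL = contribution ÷ EBIT = £1,345,600.00 ÷ £429,100.00 = 3.1359.

3.14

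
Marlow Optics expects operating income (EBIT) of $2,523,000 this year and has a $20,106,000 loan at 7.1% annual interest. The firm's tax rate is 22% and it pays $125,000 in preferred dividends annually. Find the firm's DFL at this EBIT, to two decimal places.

2.70

Interest = $1,427,526.00.
Pre-tax preferred-dividend burden = $125,000 ÷ (1 − 0.22) = $160,256.41.
DFL = EBIT ÷ [EBIT − I − D_p/(1−t)] = $2,523,000 ÷ [$2,523,000 − $1,427,526.00 − $160,256.41] = $2,523,000 ÷ $935,217.59 = 2.6978.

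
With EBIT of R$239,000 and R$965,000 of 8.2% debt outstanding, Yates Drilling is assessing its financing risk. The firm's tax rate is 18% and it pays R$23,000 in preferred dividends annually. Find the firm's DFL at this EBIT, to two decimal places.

1.81

Interest = R$79,130.00.
Pre-tax preferred-dividend burden = R$23,000 ÷ (1 − 0.18) = R$28,048.78.
DFL = EBIT ÷ [EBIT − I − D_p/(1−t)] = R$239,000 ÷ [R$239,000 − R$79,130.00 − R$28,048.78] = R$239,000 ÷ R$131,821.22 = 1.8131.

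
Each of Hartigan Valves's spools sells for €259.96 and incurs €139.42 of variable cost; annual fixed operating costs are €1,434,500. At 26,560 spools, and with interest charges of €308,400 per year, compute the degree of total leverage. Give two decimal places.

At 26,560 units, contribution = 26,560 × €120.54 = €3,201,542.40.
Subtracting fixed costs: EBIT = €3,201,542.40 − €1,434,500 = €1,767,042.40. Interest = €308,400.00.
DOL = €3,201,542.40 ÷ €1,767,042.40 = 1.8118; DFL = €1,767,042.40 ÷ €1,458,642.40 = 1.2114.
DCL = DOL × DFL = 1.8118 × 1.2114 = 2.1948.

2.19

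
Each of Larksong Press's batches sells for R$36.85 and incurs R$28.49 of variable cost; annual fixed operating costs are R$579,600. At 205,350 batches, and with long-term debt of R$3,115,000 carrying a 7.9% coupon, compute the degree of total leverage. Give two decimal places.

At 205,350 units, contribution = 205,350 × R$8.36 = R$1,716,726.00.
EBIT = R$1,716,726.00 − R$579,600 = R$1,137,126.00. Interest = R$246,085.00, so EBIT − I = R$891,041.00.
Degree of total leverage = total CM / (EBIT − interest) = R$1,716,726.00 / R$891,041.00 = 1.9267.

1.93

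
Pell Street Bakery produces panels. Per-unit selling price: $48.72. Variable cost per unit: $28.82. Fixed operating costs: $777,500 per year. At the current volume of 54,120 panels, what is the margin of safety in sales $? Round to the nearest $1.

$733,219

Contribution margin per unit = $48.72 − $28.82 = $19.90. Break-even units = $777,500 ÷ $19.90 = 39,070.35; break-even revenue = 39,070.35 × $48.72 = $1,903,507.54.
Actual sales revenue = 54,120 × $48.72 = $2,636,726.40.
Margin of safety = $2,636,726.40 − $1,903,507.54 = $733,219.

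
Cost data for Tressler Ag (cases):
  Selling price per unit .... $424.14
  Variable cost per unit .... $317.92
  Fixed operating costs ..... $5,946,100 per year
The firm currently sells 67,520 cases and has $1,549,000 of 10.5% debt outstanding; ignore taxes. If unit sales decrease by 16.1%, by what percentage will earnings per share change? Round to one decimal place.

-108.6%

Total contribution margin = 67,520 × $106.22 = $7,171,974.40.
Subtracting fixed costs: EBIT = $7,171,974.40 − $5,946,100 = $1,225,874.40.
After interest of $162,645.00, pre-tax earnings = $1,063,229.40.
DCL = total CM / (EBIT − I) = $7,171,974.40 / $1,063,229.40 = 6.7455.
EPS therefore changes by 6.7455 × (-16.1%) = -108.6%.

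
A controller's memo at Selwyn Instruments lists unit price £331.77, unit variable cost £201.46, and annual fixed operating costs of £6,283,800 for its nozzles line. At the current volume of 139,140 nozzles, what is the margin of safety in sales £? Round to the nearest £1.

Contribution margin per unit = £331.77 − £201.46 = £130.31. Break-even units = £6,283,800 ÷ £130.31 = 48,221.93; break-even revenue = 48,221.93 × £331.77 = £15,998,590.48.
Actual sales revenue = 139,140 × £331.77 = £46,162,477.80.
Margin of safety = £46,162,477.80 − £15,998,590.48 = £30,163,887.

£30,163,887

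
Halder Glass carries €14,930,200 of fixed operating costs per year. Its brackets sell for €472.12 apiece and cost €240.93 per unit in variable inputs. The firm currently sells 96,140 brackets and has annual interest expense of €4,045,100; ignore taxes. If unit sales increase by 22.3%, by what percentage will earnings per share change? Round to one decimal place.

Total contribution margin = 96,140 × €231.19 = €22,226,606.60.
EBIT = €22,226,606.60 − €14,930,200 = €7,296,406.60.
After interest of €4,045,100.00, pre-tax earnings = €3,251,306.60.
Degree of combined leverage = contribution ÷ (EBIT − I) = €22,226,606.60 ÷ €3,251,306.60 = 6.8362.
EPS therefore changes by 6.8362 × (+22.3%) = +152.4%.

+152.4%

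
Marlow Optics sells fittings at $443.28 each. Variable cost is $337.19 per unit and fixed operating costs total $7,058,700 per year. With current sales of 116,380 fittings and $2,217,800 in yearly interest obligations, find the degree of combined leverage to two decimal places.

4.02

Contribution at this volume is 116,380 × $106.09 = $12,346,754.20.
Operating income = contribution − fixed costs = $12,346,754.20 − $7,058,700 = $5,288,054.20. Interest = $2,217,800.00.
DOL = $12,346,754.20 ÷ $5,288,054.20 = 2.3348; DFL = $5,288,054.20 ÷ $3,070,254.20 = 1.7224.
Combined leverage = 2.3348 × 1.7224 = 4.0215.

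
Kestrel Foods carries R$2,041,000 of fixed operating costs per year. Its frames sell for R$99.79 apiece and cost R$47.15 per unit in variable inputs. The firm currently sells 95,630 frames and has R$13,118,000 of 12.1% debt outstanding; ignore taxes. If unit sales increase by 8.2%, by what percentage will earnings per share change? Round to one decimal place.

+29.4%

Contribution at this volume is 95,630 × R$52.64 = R$5,033,963.20.
Operating income = contribution − fixed costs = R$5,033,963.20 − R$2,041,000 = R$2,992,963.20.
After interest of R$1,587,278.00, pre-tax earnings = R$1,405,685.20.
DCL = total CM / (EBIT − I) = R$5,033,963.20 / R$1,405,685.20 = 3.5811.
%ΔEPS = DCL × %ΔSales = 3.5811 × +8.2% = +29.4%.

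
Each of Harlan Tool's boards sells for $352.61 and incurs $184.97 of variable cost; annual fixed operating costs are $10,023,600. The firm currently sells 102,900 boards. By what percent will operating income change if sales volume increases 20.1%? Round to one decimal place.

Total contribution margin = 102,900 × $167.64 = $17,250,156.00.
EBIT = $17,250,156.00 − $10,023,600 = $7,226,556.00.
So DOL = total CM / EBIT = $17,250,156.00 / $7,226,556.00 = 2.3871.
%ΔEBIT = DOL × %ΔSales = 2.3871 × +20.1% = +48.0%.

+48.0%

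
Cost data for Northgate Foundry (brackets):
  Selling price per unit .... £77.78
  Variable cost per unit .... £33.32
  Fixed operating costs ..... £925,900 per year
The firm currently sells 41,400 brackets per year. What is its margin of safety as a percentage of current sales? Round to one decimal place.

Contribution margin per unit = £77.78 − £33.32 = £44.46. Break-even units = £925,900 ÷ £44.46 = 20,825.46; break-even revenue = 20,825.46 × £77.78 = £1,619,804.36.
Current sales = 41,400 × £77.78 = £3,220,092.00.
Margin of safety = (£3,220,092.00 − £1,619,804.36) ÷ £3,220,092.00 = 49.7%.

49.7%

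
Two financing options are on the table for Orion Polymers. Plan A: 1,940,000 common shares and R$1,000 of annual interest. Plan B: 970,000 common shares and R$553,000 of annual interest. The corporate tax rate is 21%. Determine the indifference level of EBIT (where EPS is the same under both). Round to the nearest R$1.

Set EPS_A = EPS_B: (EBIT − R$1,000)(1 − 0.21) ÷ 1,940,000 = (EBIT − R$553,000)(1 − 0.21) ÷ 970,000.
The (1 − t) factor cancels: (EBIT − 1,000) × 970,000 = (EBIT − 553,000) × 1,940,000.
Solving, EBIT = (553,000·1,940,000 − 1,000·970,000) / (1,940,000 − 970,000) = 1,071,850,000,000 / 970,000 = 1,105,000.00.

R$1,105,000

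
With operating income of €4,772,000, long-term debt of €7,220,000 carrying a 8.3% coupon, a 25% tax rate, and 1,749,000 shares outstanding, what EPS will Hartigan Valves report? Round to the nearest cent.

Interest = €599,260.00, so EBT = €4,772,000 − €599,260.00 = €4,172,740.00.
Net income = €4,172,740.00 × (1 − 0.25) = €3,129,555.00.
EPS = €3,129,555.00 ÷ 1,749,000 = €1.79.

€1.79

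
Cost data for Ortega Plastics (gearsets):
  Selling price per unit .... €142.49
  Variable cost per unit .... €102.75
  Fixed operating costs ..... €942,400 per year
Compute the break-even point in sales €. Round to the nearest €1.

€3,379,028

Contribution margin per unit = €142.49 − €102.75 = €39.74, a CM ratio of €39.74 ÷ €142.49 = 0.2789.
Break-even revenue = fixed costs × price ÷ CM = €942,400 × €142.49 ÷ €39.74 = €3,379,028.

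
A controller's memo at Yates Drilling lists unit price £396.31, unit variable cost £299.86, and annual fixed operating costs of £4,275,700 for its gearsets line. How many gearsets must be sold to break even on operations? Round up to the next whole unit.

Each unit contributes £396.31 − £299.86 = £96.45.
Break-even volume = fixed costs ÷ CM per unit = £4,275,700 ÷ £96.45 = 44,330.74, so 44,331 gearsets.

44,331 gearsets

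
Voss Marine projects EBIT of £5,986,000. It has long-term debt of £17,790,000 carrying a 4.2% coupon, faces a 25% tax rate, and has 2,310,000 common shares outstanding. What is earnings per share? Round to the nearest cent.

£1.70

Interest = £747,180.00, so EBT = £5,986,000 − £747,180.00 = £5,238,820.00.
Net income = £5,238,820.00 × (1 − 0.25) = £3,929,115.00.
EPS = £3,929,115.00 ÷ 2,310,000 = £1.70.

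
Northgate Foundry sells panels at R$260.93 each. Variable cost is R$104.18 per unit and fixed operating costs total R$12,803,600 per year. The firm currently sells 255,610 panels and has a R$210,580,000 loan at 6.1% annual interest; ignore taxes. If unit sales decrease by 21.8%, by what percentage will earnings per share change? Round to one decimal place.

-60.6%

Total contribution margin = 255,610 × R$156.75 = R$40,066,867.50.
EBIT = R$40,066,867.50 − R$12,803,600 = R$27,263,267.50.
Interest = R$12,845,380.00, so EBIT − I = R$14,417,887.50.
Degree of combined leverage = contribution ÷ (EBIT − I) = R$40,066,867.50 ÷ R$14,417,887.50 = 2.7790.
EPS therefore changes by 2.7790 × (-21.8%) = -60.6%.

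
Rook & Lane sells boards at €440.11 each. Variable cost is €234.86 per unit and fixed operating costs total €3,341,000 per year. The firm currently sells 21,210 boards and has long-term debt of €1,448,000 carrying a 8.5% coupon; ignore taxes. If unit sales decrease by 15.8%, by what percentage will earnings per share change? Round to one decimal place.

At 21,210 units, contribution = 21,210 × €205.25 = €4,353,352.50.
Subtracting fixed costs: EBIT = €4,353,352.50 − €3,341,000 = €1,012,352.50.
After interest of €123,080.00, pre-tax earnings = €889,272.50.
DCL = total CM / (EBIT − I) = €4,353,352.50 / €889,272.50 = 4.8954.
%ΔEPS = DCL × %ΔSales = 4.8954 × -15.8% = -77.3%.

-77.3%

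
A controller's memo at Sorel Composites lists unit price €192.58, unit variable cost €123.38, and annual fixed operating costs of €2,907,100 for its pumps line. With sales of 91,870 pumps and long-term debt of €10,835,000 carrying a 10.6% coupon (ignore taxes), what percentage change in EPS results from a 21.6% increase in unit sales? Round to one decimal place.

Total contribution margin = 91,870 × €69.20 = €6,357,404.00.
Subtracting fixed costs: EBIT = €6,357,404.00 − €2,907,100 = €3,450,304.00.
Interest = €1,148,510.00, so EBIT − I = €2,301,794.00.
DCL = total CM / (EBIT − I) = €6,357,404.00 / €2,301,794.00 = 2.7619.
EPS therefore changes by 2.7619 × (+21.6%) = +59.7%.

+59.7%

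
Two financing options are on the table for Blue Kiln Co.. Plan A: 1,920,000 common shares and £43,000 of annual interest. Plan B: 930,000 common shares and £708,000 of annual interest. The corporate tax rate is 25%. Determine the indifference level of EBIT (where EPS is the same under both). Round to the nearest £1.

£1,332,697

At indifference, (EBIT − 43,000)(1 − t)/1,920,000 = (EBIT − 708,000)(1 − t)/930,000.
Cancelling (1 − t) and cross-multiplying: 930,000·(EBIT − 43,000) = 1,920,000·(EBIT − 708,000).
EBIT × (1,920,000 − 930,000) = 708,000 × 1,920,000 − 43,000 × 930,000 = 1,319,370,000,000, so EBIT = 1,319,370,000,000 ÷ 990,000 = 1,332,696.97.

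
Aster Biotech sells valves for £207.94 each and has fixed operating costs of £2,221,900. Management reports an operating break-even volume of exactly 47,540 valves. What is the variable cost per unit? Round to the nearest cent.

£161.20

At break-even, FC = Q × (P − VC), so P − VC = £2,221,900 ÷ 47,540 = £46.7375.
Variable cost per unit = £207.94 − £46.7375 = £161.20.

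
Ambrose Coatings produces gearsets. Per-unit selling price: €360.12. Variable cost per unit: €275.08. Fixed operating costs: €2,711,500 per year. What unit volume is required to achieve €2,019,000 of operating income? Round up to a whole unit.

Unit CM = price − variable cost = €360.12 − €275.08 = €85.04.
Need Q such that Q × €85.04 − €2,711,500 = €2,019,000, i.e. Q = €4,730,500 / €85.04 = 55,626.76 → 55,627.

55,627 gearsets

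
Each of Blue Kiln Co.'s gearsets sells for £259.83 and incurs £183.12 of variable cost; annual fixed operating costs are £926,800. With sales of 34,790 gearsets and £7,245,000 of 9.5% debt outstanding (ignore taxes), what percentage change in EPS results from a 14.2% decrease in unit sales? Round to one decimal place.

-36.0%

At 34,790 units, contribution = 34,790 × £76.71 = £2,668,740.90.
Operating income = contribution − fixed costs = £2,668,740.90 − £926,800 = £1,741,940.90.
Interest = £688,275.00, so EBIT − I = £1,053,665.90.
DCL = total CM / (EBIT − I) = £2,668,740.90 / £1,053,665.90 = 2.5328.
%ΔEPS = DCL × %ΔSales = 2.5328 × -14.2% = -36.0%.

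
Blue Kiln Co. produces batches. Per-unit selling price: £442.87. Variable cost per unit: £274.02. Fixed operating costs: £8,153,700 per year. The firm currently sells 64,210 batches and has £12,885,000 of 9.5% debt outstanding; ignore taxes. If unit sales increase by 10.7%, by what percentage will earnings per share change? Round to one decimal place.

+79.2%

At 64,210 units, contribution = 64,210 × £168.85 = £10,841,858.50.
Subtracting fixed costs: EBIT = £10,841,858.50 − £8,153,700 = £2,688,158.50.
Interest = £1,224,075.00, so EBIT − I = £1,464,083.50.
Degree of combined leverage = contribution ÷ (EBIT − I) = £10,841,858.50 ÷ £1,464,083.50 = 7.4052.
%ΔEPS = DCL × %ΔSales = 7.4052 × +10.7% = +79.2%.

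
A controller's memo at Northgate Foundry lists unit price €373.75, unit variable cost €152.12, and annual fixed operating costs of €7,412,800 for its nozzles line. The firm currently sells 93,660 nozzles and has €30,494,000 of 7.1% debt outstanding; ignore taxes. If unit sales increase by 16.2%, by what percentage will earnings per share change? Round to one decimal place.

Contribution at this volume is 93,660 × €221.63 = €20,757,865.80.
EBIT = €20,757,865.80 − €7,412,800 = €13,345,065.80.
Interest = €2,165,074.00, so EBIT − I = €11,179,991.80.
Degree of combined leverage = contribution ÷ (EBIT − I) = €20,757,865.80 ÷ €11,179,991.80 = 1.8567.
%ΔEPS = DCL × %ΔSales = 1.8567 × +16.2% = +30.1%.

+30.1%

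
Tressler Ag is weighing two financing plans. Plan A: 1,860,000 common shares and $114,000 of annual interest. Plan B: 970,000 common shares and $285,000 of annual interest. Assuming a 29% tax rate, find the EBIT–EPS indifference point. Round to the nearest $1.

$471,371

Set EPS_A = EPS_B: (EBIT − $114,000)(1 − 0.29) ÷ 1,860,000 = (EBIT − $285,000)(1 − 0.29) ÷ 970,000.
The (1 − t) factor cancels: (EBIT − 114,000) × 970,000 = (EBIT − 285,000) × 1,860,000.
Solving, EBIT = (285,000·1,860,000 − 114,000·970,000) / (1,860,000 − 970,000) = 419,520,000,000 / 890,000 = 471,370.79.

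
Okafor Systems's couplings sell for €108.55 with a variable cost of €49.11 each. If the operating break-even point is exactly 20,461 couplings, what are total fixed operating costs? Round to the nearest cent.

€1,216,201.84

Each unit contributes €108.55 − €49.11 = €59.44.
Since BE = FC / CM, FC = 20,461 × €59.44 = €1,216,201.84.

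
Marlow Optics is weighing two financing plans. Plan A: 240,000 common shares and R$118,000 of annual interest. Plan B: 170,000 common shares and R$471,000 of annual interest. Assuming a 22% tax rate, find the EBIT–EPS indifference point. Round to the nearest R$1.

Set EPS_A = EPS_B: (EBIT − R$118,000)(1 − 0.22) ÷ 240,000 = (EBIT − R$471,000)(1 − 0.22) ÷ 170,000.
Cancelling (1 − t) and cross-multiplying: 170,000·(EBIT − 118,000) = 240,000·(EBIT − 471,000).
Solving, EBIT = (471,000·240,000 − 118,000·170,000) / (240,000 − 170,000) = 92,980,000,000 / 70,000 = 1,328,285.71.

R$1,328,286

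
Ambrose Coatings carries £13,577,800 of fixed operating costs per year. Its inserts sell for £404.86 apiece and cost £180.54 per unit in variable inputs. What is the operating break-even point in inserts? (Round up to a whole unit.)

60,529 inserts

Unit CM = price − variable cost = £404.86 − £180.54 = £224.32.
Units to break even: £13,577,800 ÷ £224.32 = 60,528.71, rounded up to 60,529.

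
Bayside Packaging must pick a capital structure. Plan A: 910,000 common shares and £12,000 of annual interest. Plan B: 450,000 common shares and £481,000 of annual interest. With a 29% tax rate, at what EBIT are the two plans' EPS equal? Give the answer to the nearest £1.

£939,804

Set EPS_A = EPS_B: (EBIT − £12,000)(1 − 0.29) ÷ 910,000 = (EBIT − £481,000)(1 − 0.29) ÷ 450,000.
The (1 − t) factor cancels: (EBIT − 12,000) × 450,000 = (EBIT − 481,000) × 910,000.
EBIT × (910,000 − 450,000) = 481,000 × 910,000 − 12,000 × 450,000 = 432,310,000,000, so EBIT = 432,310,000,000 ÷ 460,000 = 939,804.35.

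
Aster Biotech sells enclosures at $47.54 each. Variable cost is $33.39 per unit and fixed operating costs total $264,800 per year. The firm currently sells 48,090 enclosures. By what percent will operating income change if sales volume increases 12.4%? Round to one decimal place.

+20.3%

At 48,090 units, contribution = 48,090 × $14.15 = $680,473.50.
Subtracting fixed costs: EBIT = $680,473.50 − $264,800 = $415,673.50.
DOL = contribution ÷ EBIT = $680,473.50 ÷ $415,673.50 = 1.6370.
%ΔEBIT = DOL × %ΔSales = 1.6370 × +12.4% = +20.3%.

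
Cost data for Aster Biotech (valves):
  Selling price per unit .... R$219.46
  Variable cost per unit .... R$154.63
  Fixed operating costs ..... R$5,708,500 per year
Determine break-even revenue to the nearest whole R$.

Contribution margin per unit = R$219.46 − R$154.63 = R$64.83, a CM ratio of R$64.83 ÷ R$219.46 = 0.2954.
Break-even sales = FC ÷ CM ratio = R$5,708,500 × R$219.46 / R$64.83 = R$19,324,193.

R$19,324,193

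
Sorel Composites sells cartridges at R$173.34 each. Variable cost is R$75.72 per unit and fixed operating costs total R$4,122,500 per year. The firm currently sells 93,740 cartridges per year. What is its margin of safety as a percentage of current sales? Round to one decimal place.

54.9%

Contribution margin per unit = R$173.34 − R$75.72 = R$97.62. Break-even units = R$4,122,500 ÷ R$97.62 = 42,230.08; break-even revenue = 42,230.08 × R$173.34 = R$7,320,161.34.
Current sales = 93,740 × R$173.34 = R$16,248,891.60.
Margin of safety = (R$16,248,891.60 − R$7,320,161.34) ÷ R$16,248,891.60 = 54.9%.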